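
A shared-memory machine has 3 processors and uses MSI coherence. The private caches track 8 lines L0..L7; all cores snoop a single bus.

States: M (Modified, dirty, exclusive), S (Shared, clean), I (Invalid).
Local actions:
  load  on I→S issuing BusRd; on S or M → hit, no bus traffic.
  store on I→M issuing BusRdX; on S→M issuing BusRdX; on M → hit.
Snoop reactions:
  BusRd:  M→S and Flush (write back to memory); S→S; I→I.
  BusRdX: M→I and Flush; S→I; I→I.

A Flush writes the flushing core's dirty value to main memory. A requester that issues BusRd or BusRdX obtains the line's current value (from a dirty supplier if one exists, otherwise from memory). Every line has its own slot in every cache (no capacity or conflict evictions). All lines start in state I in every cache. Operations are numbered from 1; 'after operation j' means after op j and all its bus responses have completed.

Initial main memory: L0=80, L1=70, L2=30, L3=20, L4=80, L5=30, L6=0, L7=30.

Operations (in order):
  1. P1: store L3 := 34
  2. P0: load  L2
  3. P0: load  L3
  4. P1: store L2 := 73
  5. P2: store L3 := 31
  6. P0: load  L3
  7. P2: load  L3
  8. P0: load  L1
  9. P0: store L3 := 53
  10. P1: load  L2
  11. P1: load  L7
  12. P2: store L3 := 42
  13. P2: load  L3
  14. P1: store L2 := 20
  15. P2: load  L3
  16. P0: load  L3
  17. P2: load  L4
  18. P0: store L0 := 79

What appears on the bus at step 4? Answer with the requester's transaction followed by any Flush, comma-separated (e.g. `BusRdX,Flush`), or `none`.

bus = BusRdX

  op1 P1: store L3 := 34 → I/M/I on L3; bus BusRdX; mem=20
  op2 P0: load  L2 → S/I/I on L2; bus BusRd; mem=30
  op3 P0: load  L3 → S/S/I on L3; bus BusRd Flush; mem=34
  op4 P1: store L2 := 73 → I/M/I on L2; bus BusRdX; mem=30
  op5 P2: store L3 := 31 → I/I/M on L3; bus BusRdX; mem=34
  op6 P0: load  L3 → S/I/S on L3; bus BusRd Flush; mem=31
  op7 P2: load  L3 → S/I/S on L3; bus (none); mem=31
  op8 P0: load  L1 → S/I/I on L1; bus BusRd; mem=70
  op9 P0: store L3 := 53 → M/I/I on L3; bus BusRdX; mem=31
  op10 P1: load  L2 → I/M/I on L2; bus (none); mem=30
  op11 P1: load  L7 → I/S/I on L7; bus BusRd; mem=30
  op12 P2: store L3 := 42 → I/I/M on L3; bus BusRdX Flush; mem=53
  op13 P2: load  L3 → I/I/M on L3; bus (none); mem=53
  op14 P1: store L2 := 20 → I/M/I on L2; bus (none); mem=30
  op15 P2: load  L3 → I/I/M on L3; bus (none); mem=53
  op16 P0: load  L3 → S/I/S on L3; bus BusRd Flush; mem=42
  op17 P2: load  L4 → I/I/S on L4; bus BusRd; mem=80
  op18 P0: store L0 := 79 → M/I/I on L0; bus BusRdX; mem=80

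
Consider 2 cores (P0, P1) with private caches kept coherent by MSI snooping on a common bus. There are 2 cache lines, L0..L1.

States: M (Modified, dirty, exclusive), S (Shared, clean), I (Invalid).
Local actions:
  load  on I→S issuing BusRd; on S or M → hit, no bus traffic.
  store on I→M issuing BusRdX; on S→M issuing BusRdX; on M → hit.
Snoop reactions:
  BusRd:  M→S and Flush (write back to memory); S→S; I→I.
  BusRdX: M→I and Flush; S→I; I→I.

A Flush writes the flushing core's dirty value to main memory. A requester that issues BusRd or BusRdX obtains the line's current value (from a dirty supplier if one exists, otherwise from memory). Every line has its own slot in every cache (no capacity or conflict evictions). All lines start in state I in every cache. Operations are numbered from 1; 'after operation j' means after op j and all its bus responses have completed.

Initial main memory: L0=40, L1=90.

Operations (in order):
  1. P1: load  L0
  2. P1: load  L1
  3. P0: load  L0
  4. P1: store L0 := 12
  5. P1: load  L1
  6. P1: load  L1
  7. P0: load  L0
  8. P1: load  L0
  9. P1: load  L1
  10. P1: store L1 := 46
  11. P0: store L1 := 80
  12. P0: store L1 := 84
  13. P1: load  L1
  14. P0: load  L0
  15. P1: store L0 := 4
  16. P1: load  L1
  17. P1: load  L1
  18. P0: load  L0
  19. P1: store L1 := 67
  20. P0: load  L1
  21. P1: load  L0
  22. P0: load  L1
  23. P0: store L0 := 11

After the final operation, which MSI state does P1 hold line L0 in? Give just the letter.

  op1 P1: load  L0 → I/S on L0; bus BusRd; mem=40
  op2 P1: load  L1 → I/S on L1; bus BusRd; mem=90
  op3 P0: load  L0 → S/S on L0; bus BusRd; mem=40
  op4 P1: store L0 := 12 → I/M on L0; bus BusRdX; mem=40
  op5 P1: load  L1 → I/S on L1; bus (none); mem=90
  op6 P1: load  L1 → I/S on L1; bus (none); mem=90
  op7 P0: load  L0 → S/S on L0; bus BusRd Flush; mem=12
  op8 P1: load  L0 → S/S on L0; bus (none); mem=12
  op9 P1: load  L1 → I/S on L1; bus (none); mem=90
  op10 P1: store L1 := 46 → I/M on L1; bus BusRdX; mem=90
  op11 P0: store L1 := 80 → M/I on L1; bus BusRdX Flush; mem=46
  op12 P0: store L1 := 84 → M/I on L1; bus (none); mem=46
  op13 P1: load  L1 → S/S on L1; bus BusRd Flush; mem=84
  op14 P0: load  L0 → S/S on L0; bus (none); mem=12
  op15 P1: store L0 := 4 → I/M on L0; bus BusRdX; mem=12
  op16 P1: load  L1 → S/S on L1; bus (none); mem=84
  op17 P1: load  L1 → S/S on L1; bus (none); mem=84
  op18 P0: load  L0 → S/S on L0; bus BusRd Flush; mem=4
  op19 P1: store L1 := 67 → I/M on L1; bus BusRdX; mem=84
  op20 P0: load  L1 → S/S on L1; bus BusRd Flush; mem=67
  op21 P1: load  L0 → S/S on L0; bus (none); mem=4
  op22 P0: load  L1 → S/S on L1; bus (none); mem=67
  op23 P0: store L0 := 11 → M/I on L0; bus BusRdX; mem=4

state = I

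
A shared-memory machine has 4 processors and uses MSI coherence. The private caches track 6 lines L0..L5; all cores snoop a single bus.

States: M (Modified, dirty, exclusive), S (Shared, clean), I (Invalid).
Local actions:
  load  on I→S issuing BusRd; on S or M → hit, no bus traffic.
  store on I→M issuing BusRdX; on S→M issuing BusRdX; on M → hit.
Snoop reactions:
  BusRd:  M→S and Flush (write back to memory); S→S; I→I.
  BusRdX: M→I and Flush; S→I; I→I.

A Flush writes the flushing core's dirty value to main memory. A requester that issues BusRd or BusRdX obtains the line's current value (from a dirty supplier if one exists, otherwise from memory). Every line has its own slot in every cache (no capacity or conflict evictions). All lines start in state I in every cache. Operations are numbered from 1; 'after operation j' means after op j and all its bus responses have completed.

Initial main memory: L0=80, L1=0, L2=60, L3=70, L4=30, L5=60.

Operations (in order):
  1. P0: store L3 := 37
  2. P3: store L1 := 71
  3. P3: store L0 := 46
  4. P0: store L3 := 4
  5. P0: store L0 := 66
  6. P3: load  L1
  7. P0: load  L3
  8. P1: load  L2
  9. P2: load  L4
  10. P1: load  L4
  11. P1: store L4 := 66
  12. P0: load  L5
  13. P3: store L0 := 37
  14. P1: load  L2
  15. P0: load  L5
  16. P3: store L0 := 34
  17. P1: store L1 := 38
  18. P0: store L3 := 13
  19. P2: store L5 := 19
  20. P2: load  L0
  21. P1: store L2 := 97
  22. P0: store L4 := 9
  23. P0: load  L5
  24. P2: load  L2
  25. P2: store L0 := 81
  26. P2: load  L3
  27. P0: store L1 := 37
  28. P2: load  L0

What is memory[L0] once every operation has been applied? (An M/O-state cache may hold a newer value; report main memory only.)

memory[L0] = 34

[1] P0: store L3 := 37 | P0:M(37), P1:I, P2:I, P3:I | bus: BusRdX
[2] P3: store L1 := 71 | P0:I, P1:I, P2:I, P3:M(71) | bus: BusRdX
[3] P3: store L0 := 46 | P0:I, P1:I, P2:I, P3:M(46) | bus: BusRdX
[4] P0: store L3 := 4 | P0:M(4), P1:I, P2:I, P3:I | bus: none
[5] P0: store L0 := 66 | P0:M(66), P1:I, P2:I, P3:I | bus: BusRdX,Flush
[6] P3: load  L1 | P0:I, P1:I, P2:I, P3:M(71) | bus: none
[7] P0: load  L3 | P0:M(4), P1:I, P2:I, P3:I | bus: none
[8] P1: load  L2 | P0:I, P1:S(60), P2:I, P3:I | bus: BusRd
[9] P2: load  L4 | P0:I, P1:I, P2:S(30), P3:I | bus: BusRd
[10] P1: load  L4 | P0:I, P1:S(30), P2:S(30), P3:I | bus: BusRd
[11] P1: store L4 := 66 | P0:I, P1:M(66), P2:I, P3:I | bus: BusRdX
[12] P0: load  L5 | P0:S(60), P1:I, P2:I, P3:I | bus: BusRd
[13] P3: store L0 := 37 | P0:I, P1:I, P2:I, P3:M(37) | bus: BusRdX,Flush
[14] P1: load  L2 | P0:I, P1:S(60), P2:I, P3:I | bus: none
[15] P0: load  L5 | P0:S(60), P1:I, P2:I, P3:I | bus: none
[16] P3: store L0 := 34 | P0:I, P1:I, P2:I, P3:M(34) | bus: none
[17] P1: store L1 := 38 | P0:I, P1:M(38), P2:I, P3:I | bus: BusRdX,Flush
[18] P0: store L3 := 13 | P0:M(13), P1:I, P2:I, P3:I | bus: none
[19] P2: store L5 := 19 | P0:I, P1:I, P2:M(19), P3:I | bus: BusRdX
[20] P2: load  L0 | P0:I, P1:I, P2:S(34), P3:S(34) | bus: BusRd,Flush
[21] P1: store L2 := 97 | P0:I, P1:M(97), P2:I, P3:I | bus: BusRdX
[22] P0: store L4 := 9 | P0:M(9), P1:I, P2:I, P3:I | bus: BusRdX,Flush
[23] P0: load  L5 | P0:S(19), P1:I, P2:S(19), P3:I | bus: BusRd,Flush
[24] P2: load  L2 | P0:I, P1:S(97), P2:S(97), P3:I | bus: BusRd,Flush
[25] P2: store L0 := 81 | P0:I, P1:I, P2:M(81), P3:I | bus: BusRdX
[26] P2: load  L3 | P0:S(13), P1:I, P2:S(13), P3:I | bus: BusRd,Flush
[27] P0: store L1 := 37 | P0:M(37), P1:I, P2:I, P3:I | bus: BusRdX,Flush
[28] P2: load  L0 | P0:I, P1:I, P2:M(81), P3:I | bus: none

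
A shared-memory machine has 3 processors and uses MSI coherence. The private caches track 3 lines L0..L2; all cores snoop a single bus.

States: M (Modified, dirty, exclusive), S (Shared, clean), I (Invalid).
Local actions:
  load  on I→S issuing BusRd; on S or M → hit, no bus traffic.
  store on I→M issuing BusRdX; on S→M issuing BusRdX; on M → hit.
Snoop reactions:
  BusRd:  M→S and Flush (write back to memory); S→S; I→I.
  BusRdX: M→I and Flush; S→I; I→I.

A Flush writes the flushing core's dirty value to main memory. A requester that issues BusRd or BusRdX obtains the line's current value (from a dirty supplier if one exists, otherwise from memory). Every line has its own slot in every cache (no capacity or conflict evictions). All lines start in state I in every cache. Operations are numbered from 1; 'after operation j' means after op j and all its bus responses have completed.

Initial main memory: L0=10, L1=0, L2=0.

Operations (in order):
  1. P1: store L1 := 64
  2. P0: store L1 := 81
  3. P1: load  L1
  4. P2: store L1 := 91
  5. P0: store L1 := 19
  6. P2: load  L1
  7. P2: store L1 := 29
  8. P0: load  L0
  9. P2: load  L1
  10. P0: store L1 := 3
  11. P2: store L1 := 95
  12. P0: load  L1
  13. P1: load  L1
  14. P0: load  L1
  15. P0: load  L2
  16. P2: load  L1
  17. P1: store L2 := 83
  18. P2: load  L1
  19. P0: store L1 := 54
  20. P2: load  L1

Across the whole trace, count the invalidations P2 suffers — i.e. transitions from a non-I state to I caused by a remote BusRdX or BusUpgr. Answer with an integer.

1. P1: store L1 := 64  bus=[BusRdX]  L1: P0=I P1=M P2=I  mem[L1]=0
2. P0: store L1 := 81  bus=[BusRdX,Flush]  L1: P0=M P1=I P2=I  mem[L1]=64
3. P1: load  L1  bus=[BusRd,Flush]  L1: P0=S P1=S P2=I  mem[L1]=81
4. P2: store L1 := 91  bus=[BusRdX]  L1: P0=I P1=I P2=M  mem[L1]=81
5. P0: store L1 := 19  bus=[BusRdX,Flush]  L1: P0=M P1=I P2=I  mem[L1]=91
6. P2: load  L1  bus=[BusRd,Flush]  L1: P0=S P1=I P2=S  mem[L1]=19
7. P2: store L1 := 29  bus=[BusRdX]  L1: P0=I P1=I P2=M  mem[L1]=19
8. P0: load  L0  bus=[BusRd]  L0: P0=S P1=I P2=I  mem[L0]=10
9. P2: load  L1  bus=[-]  L1: P0=I P1=I P2=M  mem[L1]=19
10. P0: store L1 := 3  bus=[BusRdX,Flush]  L1: P0=M P1=I P2=I  mem[L1]=29
11. P2: store L1 := 95  bus=[BusRdX,Flush]  L1: P0=I P1=I P2=M  mem[L1]=3
12. P0: load  L1  bus=[BusRd,Flush]  L1: P0=S P1=I P2=S  mem[L1]=95
13. P1: load  L1  bus=[BusRd]  L1: P0=S P1=S P2=S  mem[L1]=95
14. P0: load  L1  bus=[-]  L1: P0=S P1=S P2=S  mem[L1]=95
15. P0: load  L2  bus=[BusRd]  L2: P0=S P1=I P2=I  mem[L2]=0
16. P2: load  L1  bus=[-]  L1: P0=S P1=S P2=S  mem[L1]=95
17. P1: store L2 := 83  bus=[BusRdX]  L2: P0=I P1=M P2=I  mem[L2]=0
18. P2: load  L1  bus=[-]  L1: P0=S P1=S P2=S  mem[L1]=95
19. P0: store L1 := 54  bus=[BusRdX]  L1: P0=M P1=I P2=I  mem[L1]=95
20. P2: load  L1  bus=[BusRd,Flush]  L1: P0=S P1=I P2=S  mem[L1]=54

invalidations = 3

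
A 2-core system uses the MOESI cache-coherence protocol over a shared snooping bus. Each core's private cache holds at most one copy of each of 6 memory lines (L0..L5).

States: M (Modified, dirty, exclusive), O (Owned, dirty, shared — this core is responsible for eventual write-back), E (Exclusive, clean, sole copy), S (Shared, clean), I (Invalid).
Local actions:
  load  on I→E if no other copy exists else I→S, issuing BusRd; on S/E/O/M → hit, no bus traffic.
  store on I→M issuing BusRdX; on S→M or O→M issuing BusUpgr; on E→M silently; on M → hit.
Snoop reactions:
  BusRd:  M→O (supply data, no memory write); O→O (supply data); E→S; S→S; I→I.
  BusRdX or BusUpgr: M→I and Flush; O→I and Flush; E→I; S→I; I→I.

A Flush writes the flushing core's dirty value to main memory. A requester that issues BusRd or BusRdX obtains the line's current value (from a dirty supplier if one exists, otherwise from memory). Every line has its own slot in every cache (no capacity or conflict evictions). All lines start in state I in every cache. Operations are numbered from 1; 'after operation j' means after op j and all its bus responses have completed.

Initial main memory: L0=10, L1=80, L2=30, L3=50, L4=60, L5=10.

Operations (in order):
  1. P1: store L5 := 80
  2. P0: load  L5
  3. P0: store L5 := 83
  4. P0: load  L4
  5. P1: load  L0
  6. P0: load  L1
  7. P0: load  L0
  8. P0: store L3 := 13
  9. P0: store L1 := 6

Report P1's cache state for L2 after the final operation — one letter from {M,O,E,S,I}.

  op1 P1: store L5 := 80 → I/M on L5; bus BusRdX; mem=10
  op2 P0: load  L5 → S/O on L5; bus BusRd; mem=10
  op3 P0: store L5 := 83 → M/I on L5; bus BusUpgr Flush; mem=80
  op4 P0: load  L4 → E/I on L4; bus BusRd; mem=60
  op5 P1: load  L0 → I/E on L0; bus BusRd; mem=10
  op6 P0: load  L1 → E/I on L1; bus BusRd; mem=80
  op7 P0: load  L0 → S/S on L0; bus BusRd; mem=10
  op8 P0: store L3 := 13 → M/I on L3; bus BusRdX; mem=50
  op9 P0: store L1 := 6 → M/I on L1; bus (none); mem=80

state = I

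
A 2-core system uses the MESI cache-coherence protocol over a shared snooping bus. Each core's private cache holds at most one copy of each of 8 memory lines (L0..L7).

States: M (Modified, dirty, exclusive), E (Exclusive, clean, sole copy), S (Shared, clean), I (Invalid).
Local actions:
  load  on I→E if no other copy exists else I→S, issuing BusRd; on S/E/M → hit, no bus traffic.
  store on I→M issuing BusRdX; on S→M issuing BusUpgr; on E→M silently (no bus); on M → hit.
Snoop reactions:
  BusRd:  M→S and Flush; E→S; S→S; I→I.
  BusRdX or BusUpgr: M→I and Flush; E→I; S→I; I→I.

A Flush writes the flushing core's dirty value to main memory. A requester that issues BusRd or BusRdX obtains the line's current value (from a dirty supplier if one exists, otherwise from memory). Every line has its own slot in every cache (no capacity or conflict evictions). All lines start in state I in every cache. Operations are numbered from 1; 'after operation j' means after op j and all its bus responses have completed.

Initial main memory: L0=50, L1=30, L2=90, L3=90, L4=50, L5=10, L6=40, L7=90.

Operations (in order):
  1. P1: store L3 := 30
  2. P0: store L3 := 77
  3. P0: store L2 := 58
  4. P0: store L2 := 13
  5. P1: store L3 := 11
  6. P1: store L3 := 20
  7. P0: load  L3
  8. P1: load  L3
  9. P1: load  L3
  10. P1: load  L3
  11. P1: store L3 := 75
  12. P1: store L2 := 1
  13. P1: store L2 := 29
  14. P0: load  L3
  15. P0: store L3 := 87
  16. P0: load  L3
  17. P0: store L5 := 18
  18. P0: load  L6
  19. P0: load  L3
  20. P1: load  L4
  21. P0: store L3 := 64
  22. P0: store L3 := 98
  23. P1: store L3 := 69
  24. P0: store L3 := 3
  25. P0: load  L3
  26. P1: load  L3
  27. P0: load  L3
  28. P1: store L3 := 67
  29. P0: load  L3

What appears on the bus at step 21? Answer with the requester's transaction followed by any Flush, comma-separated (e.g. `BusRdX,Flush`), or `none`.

bus = none

[1] P1: store L3 := 30 | P0:I, P1:M(30) | bus: BusRdX
[2] P0: store L3 := 77 | P0:M(77), P1:I | bus: BusRdX,Flush
[3] P0: store L2 := 58 | P0:M(58), P1:I | bus: BusRdX
[4] P0: store L2 := 13 | P0:M(13), P1:I | bus: none
[5] P1: store L3 := 11 | P0:I, P1:M(11) | bus: BusRdX,Flush
[6] P1: store L3 := 20 | P0:I, P1:M(20) | bus: none
[7] P0: load  L3 | P0:S(20), P1:S(20) | bus: BusRd,Flush
[8] P1: load  L3 | P0:S(20), P1:S(20) | bus: none
[9] P1: load  L3 | P0:S(20), P1:S(20) | bus: none
[10] P1: load  L3 | P0:S(20), P1:S(20) | bus: none
[11] P1: store L3 := 75 | P0:I, P1:M(75) | bus: BusUpgr
[12] P1: store L2 := 1 | P0:I, P1:M(1) | bus: BusRdX,Flush
[13] P1: store L2 := 29 | P0:I, P1:M(29) | bus: none
[14] P0: load  L3 | P0:S(75), P1:S(75) | bus: BusRd,Flush
[15] P0: store L3 := 87 | P0:M(87), P1:I | bus: BusUpgr
[16] P0: load  L3 | P0:M(87), P1:I | bus: none
[17] P0: store L5 := 18 | P0:M(18), P1:I | bus: BusRdX
[18] P0: load  L6 | P0:E(40), P1:I | bus: BusRd
[19] P0: load  L3 | P0:M(87), P1:I | bus: none
[20] P1: load  L4 | P0:I, P1:E(50) | bus: BusRd
[21] P0: store L3 := 64 | P0:M(64), P1:I | bus: none
[22] P0: store L3 := 98 | P0:M(98), P1:I | bus: none
[23] P1: store L3 := 69 | P0:I, P1:M(69) | bus: BusRdX,Flush
[24] P0: store L3 := 3 | P0:M(3), P1:I | bus: BusRdX,Flush
[25] P0: load  L3 | P0:M(3), P1:I | bus: none
[26] P1: load  L3 | P0:S(3), P1:S(3) | bus: BusRd,Flush
[27] P0: load  L3 | P0:S(3), P1:S(3) | bus: none
[28] P1: store L3 := 67 | P0:I, P1:M(67) | bus: BusUpgr
[29] P0: load  L3 | P0:S(67), P1:S(67) | bus: BusRd,Flush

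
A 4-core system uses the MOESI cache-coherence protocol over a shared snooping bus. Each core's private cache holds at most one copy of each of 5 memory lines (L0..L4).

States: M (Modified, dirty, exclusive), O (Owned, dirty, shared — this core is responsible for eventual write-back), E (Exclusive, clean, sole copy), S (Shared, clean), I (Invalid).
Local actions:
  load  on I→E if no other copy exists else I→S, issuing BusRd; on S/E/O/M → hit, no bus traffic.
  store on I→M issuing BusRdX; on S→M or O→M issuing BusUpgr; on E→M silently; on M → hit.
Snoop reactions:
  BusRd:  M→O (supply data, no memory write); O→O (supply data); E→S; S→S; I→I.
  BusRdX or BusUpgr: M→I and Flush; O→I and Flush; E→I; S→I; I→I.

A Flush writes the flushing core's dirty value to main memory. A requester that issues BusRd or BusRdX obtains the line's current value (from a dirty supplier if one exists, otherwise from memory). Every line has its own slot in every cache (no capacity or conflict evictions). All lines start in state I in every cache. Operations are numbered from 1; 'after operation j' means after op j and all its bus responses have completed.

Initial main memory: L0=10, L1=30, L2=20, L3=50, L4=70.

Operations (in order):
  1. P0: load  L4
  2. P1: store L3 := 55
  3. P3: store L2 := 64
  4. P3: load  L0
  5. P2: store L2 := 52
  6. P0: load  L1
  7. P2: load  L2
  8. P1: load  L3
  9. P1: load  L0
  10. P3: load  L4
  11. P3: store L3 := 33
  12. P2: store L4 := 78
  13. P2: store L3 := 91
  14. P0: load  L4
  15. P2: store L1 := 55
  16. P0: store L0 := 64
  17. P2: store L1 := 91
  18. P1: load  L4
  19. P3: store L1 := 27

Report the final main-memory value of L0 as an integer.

1. P0: load  L4  bus=[BusRd]  L4: P0=E P1=I P2=I P3=I  mem[L4]=70
2. P1: store L3 := 55  bus=[BusRdX]  L3: P0=I P1=M P2=I P3=I  mem[L3]=50
3. P3: store L2 := 64  bus=[BusRdX]  L2: P0=I P1=I P2=I P3=M  mem[L2]=20
4. P3: load  L0  bus=[BusRd]  L0: P0=I P1=I P2=I P3=E  mem[L0]=10
5. P2: store L2 := 52  bus=[BusRdX,Flush]  L2: P0=I P1=I P2=M P3=I  mem[L2]=64
6. P0: load  L1  bus=[BusRd]  L1: P0=E P1=I P2=I P3=I  mem[L1]=30
7. P2: load  L2  bus=[-]  L2: P0=I P1=I P2=M P3=I  mem[L2]=64
8. P1: load  L3  bus=[-]  L3: P0=I P1=M P2=I P3=I  mem[L3]=50
9. P1: load  L0  bus=[BusRd]  L0: P0=I P1=S P2=I P3=S  mem[L0]=10
10. P3: load  L4  bus=[BusRd]  L4: P0=S P1=I P2=I P3=S  mem[L4]=70
11. P3: store L3 := 33  bus=[BusRdX,Flush]  L3: P0=I P1=I P2=I P3=M  mem[L3]=55
12. P2: store L4 := 78  bus=[BusRdX]  L4: P0=I P1=I P2=M P3=I  mem[L4]=70
13. P2: store L3 := 91  bus=[BusRdX,Flush]  L3: P0=I P1=I P2=M P3=I  mem[L3]=33
14. P0: load  L4  bus=[BusRd]  L4: P0=S P1=I P2=O P3=I  mem[L4]=70
15. P2: store L1 := 55  bus=[BusRdX]  L1: P0=I P1=I P2=M P3=I  mem[L1]=30
16. P0: store L0 := 64  bus=[BusRdX]  L0: P0=M P1=I P2=I P3=I  mem[L0]=10
17. P2: store L1 := 91  bus=[-]  L1: P0=I P1=I P2=M P3=I  mem[L1]=30
18. P1: load  L4  bus=[BusRd]  L4: P0=S P1=S P2=O P3=I  mem[L4]=70
19. P3: store L1 := 27  bus=[BusRdX,Flush]  L1: P0=I P1=I P2=I P3=M  mem[L1]=91

memory[L0] = 10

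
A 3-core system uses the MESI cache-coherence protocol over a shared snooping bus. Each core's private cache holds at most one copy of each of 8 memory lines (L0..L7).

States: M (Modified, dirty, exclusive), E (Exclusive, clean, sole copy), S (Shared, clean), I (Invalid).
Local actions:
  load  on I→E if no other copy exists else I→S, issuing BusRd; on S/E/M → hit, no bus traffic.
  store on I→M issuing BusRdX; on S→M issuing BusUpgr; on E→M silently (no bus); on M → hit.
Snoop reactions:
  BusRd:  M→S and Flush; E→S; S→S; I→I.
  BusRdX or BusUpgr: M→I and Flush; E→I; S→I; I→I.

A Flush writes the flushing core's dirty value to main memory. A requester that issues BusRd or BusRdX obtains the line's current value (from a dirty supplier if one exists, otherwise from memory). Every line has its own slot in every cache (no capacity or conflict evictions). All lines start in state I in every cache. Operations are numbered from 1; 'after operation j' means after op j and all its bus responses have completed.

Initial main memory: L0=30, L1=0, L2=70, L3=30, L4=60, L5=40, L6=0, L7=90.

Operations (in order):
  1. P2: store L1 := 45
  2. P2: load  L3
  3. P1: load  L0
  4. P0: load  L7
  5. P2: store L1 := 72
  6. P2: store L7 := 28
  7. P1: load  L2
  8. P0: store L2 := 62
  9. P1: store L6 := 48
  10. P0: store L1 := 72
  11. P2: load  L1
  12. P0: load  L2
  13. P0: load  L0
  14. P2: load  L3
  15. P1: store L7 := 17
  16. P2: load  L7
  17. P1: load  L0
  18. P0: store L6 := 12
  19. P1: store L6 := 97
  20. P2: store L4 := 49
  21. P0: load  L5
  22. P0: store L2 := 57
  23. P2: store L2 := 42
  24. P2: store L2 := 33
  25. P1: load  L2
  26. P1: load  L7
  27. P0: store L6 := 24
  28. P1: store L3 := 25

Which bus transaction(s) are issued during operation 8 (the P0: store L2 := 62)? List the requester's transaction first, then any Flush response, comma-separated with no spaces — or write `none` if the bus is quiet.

bus = BusRdX

[1] P2: store L1 := 45 | P0:I, P1:I, P2:M(45) | bus: BusRdX
[2] P2: load  L3 | P0:I, P1:I, P2:E(30) | bus: BusRd
[3] P1: load  L0 | P0:I, P1:E(30), P2:I | bus: BusRd
[4] P0: load  L7 | P0:E(90), P1:I, P2:I | bus: BusRd
[5] P2: store L1 := 72 | P0:I, P1:I, P2:M(72) | bus: none
[6] P2: store L7 := 28 | P0:I, P1:I, P2:M(28) | bus: BusRdX
[7] P1: load  L2 | P0:I, P1:E(70), P2:I | bus: BusRd
[8] P0: store L2 := 62 | P0:M(62), P1:I, P2:I | bus: BusRdX
[9] P1: store L6 := 48 | P0:I, P1:M(48), P2:I | bus: BusRdX
[10] P0: store L1 := 72 | P0:M(72), P1:I, P2:I | bus: BusRdX,Flush
[11] P2: load  L1 | P0:S(72), P1:I, P2:S(72) | bus: BusRd,Flush
[12] P0: load  L2 | P0:M(62), P1:I, P2:I | bus: none
[13] P0: load  L0 | P0:S(30), P1:S(30), P2:I | bus: BusRd
[14] P2: load  L3 | P0:I, P1:I, P2:E(30) | bus: none
[15] P1: store L7 := 17 | P0:I, P1:M(17), P2:I | bus: BusRdX,Flush
[16] P2: load  L7 | P0:I, P1:S(17), P2:S(17) | bus: BusRd,Flush
[17] P1: load  L0 | P0:S(30), P1:S(30), P2:I | bus: none
[18] P0: store L6 := 12 | P0:M(12), P1:I, P2:I | bus: BusRdX,Flush
[19] P1: store L6 := 97 | P0:I, P1:M(97), P2:I | bus: BusRdX,Flush
[20] P2: store L4 := 49 | P0:I, P1:I, P2:M(49) | bus: BusRdX
[21] P0: load  L5 | P0:E(40), P1:I, P2:I | bus: BusRd
[22] P0: store L2 := 57 | P0:M(57), P1:I, P2:I | bus: none
[23] P2: store L2 := 42 | P0:I, P1:I, P2:M(42) | bus: BusRdX,Flush
[24] P2: store L2 := 33 | P0:I, P1:I, P2:M(33) | bus: none
[25] P1: load  L2 | P0:I, P1:S(33), P2:S(33) | bus: BusRd,Flush
[26] P1: load  L7 | P0:I, P1:S(17), P2:S(17) | bus: none
[27] P0: store L6 := 24 | P0:M(24), P1:I, P2:I | bus: BusRdX,Flush
[28] P1: store L3 := 25 | P0:I, P1:M(25), P2:I | bus: BusRdX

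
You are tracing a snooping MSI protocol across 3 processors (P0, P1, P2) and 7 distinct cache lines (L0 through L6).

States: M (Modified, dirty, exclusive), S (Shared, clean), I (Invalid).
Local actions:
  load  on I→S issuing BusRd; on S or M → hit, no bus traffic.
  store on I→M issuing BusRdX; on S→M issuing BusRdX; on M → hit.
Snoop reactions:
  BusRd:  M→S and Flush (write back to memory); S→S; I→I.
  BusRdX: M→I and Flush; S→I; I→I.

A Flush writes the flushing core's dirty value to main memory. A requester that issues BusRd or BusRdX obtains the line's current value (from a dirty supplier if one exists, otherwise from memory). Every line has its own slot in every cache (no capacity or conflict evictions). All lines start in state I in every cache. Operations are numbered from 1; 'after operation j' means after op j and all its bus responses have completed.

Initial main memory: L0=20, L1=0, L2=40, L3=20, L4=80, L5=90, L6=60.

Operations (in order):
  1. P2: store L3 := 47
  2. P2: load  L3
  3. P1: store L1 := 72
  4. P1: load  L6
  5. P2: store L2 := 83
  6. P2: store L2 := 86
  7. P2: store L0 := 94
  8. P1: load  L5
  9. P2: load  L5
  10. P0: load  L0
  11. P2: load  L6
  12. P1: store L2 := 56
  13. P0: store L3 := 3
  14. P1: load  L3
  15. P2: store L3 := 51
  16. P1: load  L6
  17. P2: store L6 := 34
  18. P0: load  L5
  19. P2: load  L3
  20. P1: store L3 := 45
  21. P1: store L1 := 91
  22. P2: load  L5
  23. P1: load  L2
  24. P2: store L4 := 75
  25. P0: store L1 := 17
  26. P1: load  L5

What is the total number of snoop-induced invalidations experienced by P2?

invalidations = 3

1. P2: store L3 := 47  bus=[BusRdX]  L3: P0=I P1=I P2=M  mem[L3]=20
2. P2: load  L3  bus=[-]  L3: P0=I P1=I P2=M  mem[L3]=20
3. P1: store L1 := 72  bus=[BusRdX]  L1: P0=I P1=M P2=I  mem[L1]=0
4. P1: load  L6  bus=[BusRd]  L6: P0=I P1=S P2=I  mem[L6]=60
5. P2: store L2 := 83  bus=[BusRdX]  L2: P0=I P1=I P2=M  mem[L2]=40
6. P2: store L2 := 86  bus=[-]  L2: P0=I P1=I P2=M  mem[L2]=40
7. P2: store L0 := 94  bus=[BusRdX]  L0: P0=I P1=I P2=M  mem[L0]=20
8. P1: load  L5  bus=[BusRd]  L5: P0=I P1=S P2=I  mem[L5]=90
9. P2: load  L5  bus=[BusRd]  L5: P0=I P1=S P2=S  mem[L5]=90
10. P0: load  L0  bus=[BusRd,Flush]  L0: P0=S P1=I P2=S  mem[L0]=94
11. P2: load  L6  bus=[BusRd]  L6: P0=I P1=S P2=S  mem[L6]=60
12. P1: store L2 := 56  bus=[BusRdX,Flush]  L2: P0=I P1=M P2=I  mem[L2]=86
13. P0: store L3 := 3  bus=[BusRdX,Flush]  L3: P0=M P1=I P2=I  mem[L3]=47
14. P1: load  L3  bus=[BusRd,Flush]  L3: P0=S P1=S P2=I  mem[L3]=3
15. P2: store L3 := 51  bus=[BusRdX]  L3: P0=I P1=I P2=M  mem[L3]=3
16. P1: load  L6  bus=[-]  L6: P0=I P1=S P2=S  mem[L6]=60
17. P2: store L6 := 34  bus=[BusRdX]  L6: P0=I P1=I P2=M  mem[L6]=60
18. P0: load  L5  bus=[BusRd]  L5: P0=S P1=S P2=S  mem[L5]=90
19. P2: load  L3  bus=[-]  L3: P0=I P1=I P2=M  mem[L3]=3
20. P1: store L3 := 45  bus=[BusRdX,Flush]  L3: P0=I P1=M P2=I  mem[L3]=51
21. P1: store L1 := 91  bus=[-]  L1: P0=I P1=M P2=I  mem[L1]=0
22. P2: load  L5  bus=[-]  L5: P0=S P1=S P2=S  mem[L5]=90
23. P1: load  L2  bus=[-]  L2: P0=I P1=M P2=I  mem[L2]=86
24. P2: store L4 := 75  bus=[BusRdX]  L4: P0=I P1=I P2=M  mem[L4]=80
25. P0: store L1 := 17  bus=[BusRdX,Flush]  L1: P0=M P1=I P2=I  mem[L1]=91
26. P1: load  L5  bus=[-]  L5: P0=S P1=S P2=S  mem[L5]=90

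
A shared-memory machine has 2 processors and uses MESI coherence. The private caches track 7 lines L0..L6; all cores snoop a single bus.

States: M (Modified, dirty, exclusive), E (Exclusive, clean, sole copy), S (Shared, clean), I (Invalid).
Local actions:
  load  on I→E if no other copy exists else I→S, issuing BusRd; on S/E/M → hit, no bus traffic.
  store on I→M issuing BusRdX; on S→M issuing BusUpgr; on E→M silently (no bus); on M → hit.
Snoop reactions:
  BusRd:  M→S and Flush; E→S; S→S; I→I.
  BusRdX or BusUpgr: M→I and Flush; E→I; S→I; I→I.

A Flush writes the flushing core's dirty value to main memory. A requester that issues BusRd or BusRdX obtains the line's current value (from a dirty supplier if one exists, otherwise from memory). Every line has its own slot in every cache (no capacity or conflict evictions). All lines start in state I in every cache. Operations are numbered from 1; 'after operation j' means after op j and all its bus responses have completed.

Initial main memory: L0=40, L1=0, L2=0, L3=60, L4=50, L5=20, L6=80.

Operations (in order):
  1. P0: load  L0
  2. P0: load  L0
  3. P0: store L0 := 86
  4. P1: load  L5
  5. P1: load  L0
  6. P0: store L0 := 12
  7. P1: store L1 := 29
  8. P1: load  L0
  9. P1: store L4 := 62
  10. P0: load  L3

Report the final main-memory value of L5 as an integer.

step 1: P0: load  L0  ⟶  EI  (L0)  txn=BusRd  M[L0]=40
step 2: P0: load  L0  ⟶  EI  (L0)  txn=∅  M[L0]=40
step 3: P0: store L0 := 86  ⟶  MI  (L0)  txn=∅  M[L0]=40
step 4: P1: load  L5  ⟶  IE  (L5)  txn=BusRd  M[L5]=20
step 5: P1: load  L0  ⟶  SS  (L0)  txn=BusRd+Flush  M[L0]=86
step 6: P0: store L0 := 12  ⟶  MI  (L0)  txn=BusUpgr  M[L0]=86
step 7: P1: store L1 := 29  ⟶  IM  (L1)  txn=BusRdX  M[L1]=0
step 8: P1: load  L0  ⟶  SS  (L0)  txn=BusRd+Flush  M[L0]=12
step 9: P1: store L4 := 62  ⟶  IM  (L4)  txn=BusRdX  M[L4]=50
step 10: P0: load  L3  ⟶  EI  (L3)  txn=BusRd  M[L3]=60

memory[L5] = 20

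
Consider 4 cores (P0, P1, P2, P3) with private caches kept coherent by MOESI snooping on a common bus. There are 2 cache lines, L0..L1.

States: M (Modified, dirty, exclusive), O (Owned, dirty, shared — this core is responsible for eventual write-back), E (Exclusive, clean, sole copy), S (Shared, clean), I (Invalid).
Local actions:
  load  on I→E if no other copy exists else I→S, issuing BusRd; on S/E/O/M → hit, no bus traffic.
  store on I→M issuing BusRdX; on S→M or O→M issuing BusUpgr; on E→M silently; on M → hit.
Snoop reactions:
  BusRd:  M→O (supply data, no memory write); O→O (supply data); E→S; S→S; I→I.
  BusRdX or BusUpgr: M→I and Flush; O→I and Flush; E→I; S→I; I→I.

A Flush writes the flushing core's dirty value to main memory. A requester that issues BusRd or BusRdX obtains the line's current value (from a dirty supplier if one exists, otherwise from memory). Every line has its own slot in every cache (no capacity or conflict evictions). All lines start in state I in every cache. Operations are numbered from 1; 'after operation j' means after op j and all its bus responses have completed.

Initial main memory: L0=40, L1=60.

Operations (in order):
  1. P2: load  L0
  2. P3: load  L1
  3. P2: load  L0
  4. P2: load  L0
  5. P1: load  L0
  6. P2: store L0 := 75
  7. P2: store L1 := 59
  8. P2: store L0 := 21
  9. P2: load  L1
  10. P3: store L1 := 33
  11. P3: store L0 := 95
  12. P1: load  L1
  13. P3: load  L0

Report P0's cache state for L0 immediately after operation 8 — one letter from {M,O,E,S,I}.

state = I

step 1: P2: load  L0  ⟶  IIEI  (L0)  txn=BusRd  M[L0]=40
step 2: P3: load  L1  ⟶  IIIE  (L1)  txn=BusRd  M[L1]=60
step 3: P2: load  L0  ⟶  IIEI  (L0)  txn=∅  M[L0]=40
step 4: P2: load  L0  ⟶  IIEI  (L0)  txn=∅  M[L0]=40
step 5: P1: load  L0  ⟶  ISSI  (L0)  txn=BusRd  M[L0]=40
step 6: P2: store L0 := 75  ⟶  IIMI  (L0)  txn=BusUpgr  M[L0]=40
step 7: P2: store L1 := 59  ⟶  IIMI  (L1)  txn=BusRdX  M[L1]=60
step 8: P2: store L0 := 21  ⟶  IIMI  (L0)  txn=∅  M[L0]=40
step 9: P2: load  L1  ⟶  IIMI  (L1)  txn=∅  M[L1]=60
step 10: P3: store L1 := 33  ⟶  IIIM  (L1)  txn=BusRdX+Flush  M[L1]=59
step 11: P3: store L0 := 95  ⟶  IIIM  (L0)  txn=BusRdX+Flush  M[L0]=21
step 12: P1: load  L1  ⟶  ISIO  (L1)  txn=BusRd  M[L1]=59
step 13: P3: load  L0  ⟶  IIIM  (L0)  txn=∅  M[L0]=21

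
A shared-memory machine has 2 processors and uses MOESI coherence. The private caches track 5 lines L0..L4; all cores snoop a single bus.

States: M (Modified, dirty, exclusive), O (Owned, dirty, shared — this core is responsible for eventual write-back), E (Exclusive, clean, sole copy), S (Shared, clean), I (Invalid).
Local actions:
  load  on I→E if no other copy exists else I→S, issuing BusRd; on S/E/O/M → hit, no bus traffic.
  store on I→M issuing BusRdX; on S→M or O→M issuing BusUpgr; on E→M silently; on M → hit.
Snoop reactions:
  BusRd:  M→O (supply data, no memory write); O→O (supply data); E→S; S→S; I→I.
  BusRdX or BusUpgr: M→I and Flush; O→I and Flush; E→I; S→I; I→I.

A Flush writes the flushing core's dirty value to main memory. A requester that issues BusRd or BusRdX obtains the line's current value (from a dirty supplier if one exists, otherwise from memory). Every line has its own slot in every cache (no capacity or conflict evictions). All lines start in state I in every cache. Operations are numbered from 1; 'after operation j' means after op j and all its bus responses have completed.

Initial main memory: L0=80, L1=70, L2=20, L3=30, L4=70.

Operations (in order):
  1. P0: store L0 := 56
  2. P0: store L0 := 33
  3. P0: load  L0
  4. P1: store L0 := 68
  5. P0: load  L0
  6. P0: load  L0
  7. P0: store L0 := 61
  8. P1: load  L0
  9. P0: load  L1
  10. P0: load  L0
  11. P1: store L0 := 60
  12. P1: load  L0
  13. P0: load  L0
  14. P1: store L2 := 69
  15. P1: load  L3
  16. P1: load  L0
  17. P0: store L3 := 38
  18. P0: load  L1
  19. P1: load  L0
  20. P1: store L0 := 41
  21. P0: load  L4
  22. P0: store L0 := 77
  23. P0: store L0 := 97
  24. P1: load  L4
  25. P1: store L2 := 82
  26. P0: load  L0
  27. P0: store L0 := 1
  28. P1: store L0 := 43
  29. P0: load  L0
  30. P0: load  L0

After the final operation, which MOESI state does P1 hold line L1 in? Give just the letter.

  op1 P0: store L0 := 56 → M/I on L0; bus BusRdX; mem=80
  op2 P0: store L0 := 33 → M/I on L0; bus (none); mem=80
  op3 P0: load  L0 → M/I on L0; bus (none); mem=80
  op4 P1: store L0 := 68 → I/M on L0; bus BusRdX Flush; mem=33
  op5 P0: load  L0 → S/O on L0; bus BusRd; mem=33
  op6 P0: load  L0 → S/O on L0; bus (none); mem=33
  op7 P0: store L0 := 61 → M/I on L0; bus BusUpgr Flush; mem=68
  op8 P1: load  L0 → O/S on L0; bus BusRd; mem=68
  op9 P0: load  L1 → E/I on L1; bus BusRd; mem=70
  op10 P0: load  L0 → O/S on L0; bus (none); mem=68
  op11 P1: store L0 := 60 → I/M on L0; bus BusUpgr Flush; mem=61
  op12 P1: load  L0 → I/M on L0; bus (none); mem=61
  op13 P0: load  L0 → S/O on L0; bus BusRd; mem=61
  op14 P1: store L2 := 69 → I/M on L2; bus BusRdX; mem=20
  op15 P1: load  L3 → I/E on L3; bus BusRd; mem=30
  op16 P1: load  L0 → S/O on L0; bus (none); mem=61
  op17 P0: store L3 := 38 → M/I on L3; bus BusRdX; mem=30
  op18 P0: load  L1 → E/I on L1; bus (none); mem=70
  op19 P1: load  L0 → S/O on L0; bus (none); mem=61
  op20 P1: store L0 := 41 → I/M on L0; bus BusUpgr; mem=61
  op21 P0: load  L4 → E/I on L4; bus BusRd; mem=70
  op22 P0: store L0 := 77 → M/I on L0; bus BusRdX Flush; mem=41
  op23 P0: store L0 := 97 → M/I on L0; bus (none); mem=41
  op24 P1: load  L4 → S/S on L4; bus BusRd; mem=70
  op25 P1: store L2 := 82 → I/M on L2; bus (none); mem=20
  op26 P0: load  L0 → M/I on L0; bus (none); mem=41
  op27 P0: store L0 := 1 → M/I on L0; bus (none); mem=41
  op28 P1: store L0 := 43 → I/M on L0; bus BusRdX Flush; mem=1
  op29 P0: load  L0 → S/O on L0; bus BusRd; mem=1
  op30 P0: load  L0 → S/O on L0; bus (none); mem=1

state = I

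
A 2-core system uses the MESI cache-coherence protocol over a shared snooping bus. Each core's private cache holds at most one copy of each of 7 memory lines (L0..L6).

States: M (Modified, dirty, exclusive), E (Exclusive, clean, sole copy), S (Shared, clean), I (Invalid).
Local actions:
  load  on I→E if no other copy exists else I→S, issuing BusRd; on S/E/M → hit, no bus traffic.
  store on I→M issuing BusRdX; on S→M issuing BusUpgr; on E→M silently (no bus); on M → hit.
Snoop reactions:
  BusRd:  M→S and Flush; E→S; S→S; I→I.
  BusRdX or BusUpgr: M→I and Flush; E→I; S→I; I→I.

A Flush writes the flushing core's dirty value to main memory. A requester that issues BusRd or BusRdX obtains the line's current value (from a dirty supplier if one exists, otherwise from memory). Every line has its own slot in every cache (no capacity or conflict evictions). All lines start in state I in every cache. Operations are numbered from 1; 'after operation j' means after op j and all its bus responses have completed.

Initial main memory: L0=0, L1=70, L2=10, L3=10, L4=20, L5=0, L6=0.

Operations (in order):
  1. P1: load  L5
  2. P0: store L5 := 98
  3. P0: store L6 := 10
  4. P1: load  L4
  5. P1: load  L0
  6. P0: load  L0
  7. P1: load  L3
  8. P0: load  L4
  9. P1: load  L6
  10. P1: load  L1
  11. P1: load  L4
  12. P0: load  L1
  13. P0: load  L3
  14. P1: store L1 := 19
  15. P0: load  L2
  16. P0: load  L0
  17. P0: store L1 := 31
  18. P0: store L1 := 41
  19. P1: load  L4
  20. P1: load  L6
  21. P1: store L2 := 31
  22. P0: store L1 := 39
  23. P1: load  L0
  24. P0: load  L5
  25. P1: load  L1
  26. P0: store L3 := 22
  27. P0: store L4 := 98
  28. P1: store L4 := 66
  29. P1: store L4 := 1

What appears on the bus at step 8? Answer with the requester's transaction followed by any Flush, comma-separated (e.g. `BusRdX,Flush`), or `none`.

1. P1: load  L5  bus=[BusRd]  L5: P0=I P1=E  mem[L5]=0
2. P0: store L5 := 98  bus=[BusRdX]  L5: P0=M P1=I  mem[L5]=0
3. P0: store L6 := 10  bus=[BusRdX]  L6: P0=M P1=I  mem[L6]=0
4. P1: load  L4  bus=[BusRd]  L4: P0=I P1=E  mem[L4]=20
5. P1: load  L0  bus=[BusRd]  L0: P0=I P1=E  mem[L0]=0
6. P0: load  L0  bus=[BusRd]  L0: P0=S P1=S  mem[L0]=0
7. P1: load  L3  bus=[BusRd]  L3: P0=I P1=E  mem[L3]=10
8. P0: load  L4  bus=[BusRd]  L4: P0=S P1=S  mem[L4]=20
9. P1: load  L6  bus=[BusRd,Flush]  L6: P0=S P1=S  mem[L6]=10
10. P1: load  L1  bus=[BusRd]  L1: P0=I P1=E  mem[L1]=70
11. P1: load  L4  bus=[-]  L4: P0=S P1=S  mem[L4]=20
12. P0: load  L1  bus=[BusRd]  L1: P0=S P1=S  mem[L1]=70
13. P0: load  L3  bus=[BusRd]  L3: P0=S P1=S  mem[L3]=10
14. P1: store L1 := 19  bus=[BusUpgr]  L1: P0=I P1=M  mem[L1]=70
15. P0: load  L2  bus=[BusRd]  L2: P0=E P1=I  mem[L2]=10
16. P0: load  L0  bus=[-]  L0: P0=S P1=S  mem[L0]=0
17. P0: store L1 := 31  bus=[BusRdX,Flush]  L1: P0=M P1=I  mem[L1]=19
18. P0: store L1 := 41  bus=[-]  L1: P0=M P1=I  mem[L1]=19
19. P1: load  L4  bus=[-]  L4: P0=S P1=S  mem[L4]=20
20. P1: load  L6  bus=[-]  L6: P0=S P1=S  mem[L6]=10
21. P1: store L2 := 31  bus=[BusRdX]  L2: P0=I P1=M  mem[L2]=10
22. P0: store L1 := 39  bus=[-]  L1: P0=M P1=I  mem[L1]=19
23. P1: load  L0  bus=[-]  L0: P0=S P1=S  mem[L0]=0
24. P0: load  L5  bus=[-]  L5: P0=M P1=I  mem[L5]=0
25. P1: load  L1  bus=[BusRd,Flush]  L1: P0=S P1=S  mem[L1]=39
26. P0: store L3 := 22  bus=[BusUpgr]  L3: P0=M P1=I  mem[L3]=10
27. P0: store L4 := 98  bus=[BusUpgr]  L4: P0=M P1=I  mem[L4]=20
28. P1: store L4 := 66  bus=[BusRdX,Flush]  L4: P0=I P1=M  mem[L4]=98
29. P1: store L4 := 1  bus=[-]  L4: P0=I P1=M  mem[L4]=98

bus = BusRd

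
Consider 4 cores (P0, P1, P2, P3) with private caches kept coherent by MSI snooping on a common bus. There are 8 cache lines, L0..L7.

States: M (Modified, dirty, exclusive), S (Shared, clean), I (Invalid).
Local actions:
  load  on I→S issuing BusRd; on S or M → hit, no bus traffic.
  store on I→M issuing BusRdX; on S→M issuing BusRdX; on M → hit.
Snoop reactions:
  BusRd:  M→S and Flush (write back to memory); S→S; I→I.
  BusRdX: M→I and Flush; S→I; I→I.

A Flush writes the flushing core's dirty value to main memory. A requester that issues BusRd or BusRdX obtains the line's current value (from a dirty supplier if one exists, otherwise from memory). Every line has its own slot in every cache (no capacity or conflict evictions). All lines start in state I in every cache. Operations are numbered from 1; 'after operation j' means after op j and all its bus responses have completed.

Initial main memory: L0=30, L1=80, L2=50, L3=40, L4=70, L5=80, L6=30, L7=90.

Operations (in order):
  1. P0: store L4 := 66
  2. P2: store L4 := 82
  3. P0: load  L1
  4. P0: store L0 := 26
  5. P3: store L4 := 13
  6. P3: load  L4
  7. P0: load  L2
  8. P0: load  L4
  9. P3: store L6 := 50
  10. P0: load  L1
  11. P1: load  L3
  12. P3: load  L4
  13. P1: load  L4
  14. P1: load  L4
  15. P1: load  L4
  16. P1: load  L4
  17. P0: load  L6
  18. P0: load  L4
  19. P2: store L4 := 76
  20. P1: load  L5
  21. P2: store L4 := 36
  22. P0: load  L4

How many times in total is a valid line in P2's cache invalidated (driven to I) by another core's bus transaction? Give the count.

[1] P0: store L4 := 66 | P0:M(66), P1:I, P2:I, P3:I | bus: BusRdX
[2] P2: store L4 := 82 | P0:I, P1:I, P2:M(82), P3:I | bus: BusRdX,Flush
[3] P0: load  L1 | P0:S(80), P1:I, P2:I, P3:I | bus: BusRd
[4] P0: store L0 := 26 | P0:M(26), P1:I, P2:I, P3:I | bus: BusRdX
[5] P3: store L4 := 13 | P0:I, P1:I, P2:I, P3:M(13) | bus: BusRdX,Flush
[6] P3: load  L4 | P0:I, P1:I, P2:I, P3:M(13) | bus: none
[7] P0: load  L2 | P0:S(50), P1:I, P2:I, P3:I | bus: BusRd
[8] P0: load  L4 | P0:S(13), P1:I, P2:I, P3:S(13) | bus: BusRd,Flush
[9] P3: store L6 := 50 | P0:I, P1:I, P2:I, P3:M(50) | bus: BusRdX
[10] P0: load  L1 | P0:S(80), P1:I, P2:I, P3:I | bus: none
[11] P1: load  L3 | P0:I, P1:S(40), P2:I, P3:I | bus: BusRd
[12] P3: load  L4 | P0:S(13), P1:I, P2:I, P3:S(13) | bus: none
[13] P1: load  L4 | P0:S(13), P1:S(13), P2:I, P3:S(13) | bus: BusRd
[14] P1: load  L4 | P0:S(13), P1:S(13), P2:I, P3:S(13) | bus: none
[15] P1: load  L4 | P0:S(13), P1:S(13), P2:I, P3:S(13) | bus: none
[16] P1: load  L4 | P0:S(13), P1:S(13), P2:I, P3:S(13) | bus: none
[17] P0: load  L6 | P0:S(50), P1:I, P2:I, P3:S(50) | bus: BusRd,Flush
[18] P0: load  L4 | P0:S(13), P1:S(13), P2:I, P3:S(13) | bus: none
[19] P2: store L4 := 76 | P0:I, P1:I, P2:M(76), P3:I | bus: BusRdX
[20] P1: load  L5 | P0:I, P1:S(80), P2:I, P3:I | bus: BusRd
[21] P2: store L4 := 36 | P0:I, P1:I, P2:M(36), P3:I | bus: none
[22] P0: load  L4 | P0:S(36), P1:I, P2:S(36), P3:I | bus: BusRd,Flush

invalidations = 1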